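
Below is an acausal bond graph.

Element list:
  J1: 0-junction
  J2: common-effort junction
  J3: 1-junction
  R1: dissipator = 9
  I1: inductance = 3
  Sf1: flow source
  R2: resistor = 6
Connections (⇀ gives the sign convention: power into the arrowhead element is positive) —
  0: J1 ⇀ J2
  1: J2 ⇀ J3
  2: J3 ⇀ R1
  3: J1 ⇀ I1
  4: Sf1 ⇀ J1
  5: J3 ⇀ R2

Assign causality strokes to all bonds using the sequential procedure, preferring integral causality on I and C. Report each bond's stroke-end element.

b4 stroke→Sf1  (source Sf1 imposes f)
b3 stroke→I1  (I1 integral (f out))
b0 stroke→J1  (only one effort-in slot at J1)
b1 stroke→J2  (J2: last free bond brings effort in)
b2 stroke→J3  (1-jn J3 has f-setter on 1)
b5 stroke→J3  (1-jn J3 has f-setter on 1)

#0 stroke→J1
#1 stroke→J2
#2 stroke→J3
#3 stroke→I1
#4 stroke→Sf1
#5 stroke→J3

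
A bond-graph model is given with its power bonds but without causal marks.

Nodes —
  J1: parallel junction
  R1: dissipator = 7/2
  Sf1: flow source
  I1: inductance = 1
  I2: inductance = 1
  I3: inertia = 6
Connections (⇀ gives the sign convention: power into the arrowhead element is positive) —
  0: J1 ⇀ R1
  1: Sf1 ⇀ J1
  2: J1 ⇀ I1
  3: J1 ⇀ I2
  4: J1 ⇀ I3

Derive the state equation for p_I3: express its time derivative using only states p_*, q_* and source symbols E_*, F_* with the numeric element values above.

dp_I3/dt = 7*F_Sf1/2 - 7*p_I1/2 - 7*p_I2/2 - 7*p_I3/12

#1 |Sf1  (Sf1 fixes flow; stroke at Sf1)
#2 |I1  (I1: I, integral causality)
#3 |I2  (prefer integral on I2)
#4 |I3  (prefer integral on I3)
#0 |J1  (J1 needs exactly one e-in)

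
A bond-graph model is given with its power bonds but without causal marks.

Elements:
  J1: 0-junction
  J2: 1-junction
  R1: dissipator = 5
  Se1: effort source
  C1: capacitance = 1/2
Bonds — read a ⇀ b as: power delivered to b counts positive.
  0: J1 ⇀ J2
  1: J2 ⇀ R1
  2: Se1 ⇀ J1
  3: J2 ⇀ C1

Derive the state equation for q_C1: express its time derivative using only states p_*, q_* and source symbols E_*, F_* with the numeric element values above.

b2 stroke at J1  (Se1: effort source, stroke at far end)
b0 stroke at J2  (0-jn J1 has e-setter on 2)
b3 stroke at J2  (prefer integral on C1)
b1 stroke at R1  (only one flow-in slot at J2)

dq_C1/dt = E_Se1/5 - 2*q_C1/5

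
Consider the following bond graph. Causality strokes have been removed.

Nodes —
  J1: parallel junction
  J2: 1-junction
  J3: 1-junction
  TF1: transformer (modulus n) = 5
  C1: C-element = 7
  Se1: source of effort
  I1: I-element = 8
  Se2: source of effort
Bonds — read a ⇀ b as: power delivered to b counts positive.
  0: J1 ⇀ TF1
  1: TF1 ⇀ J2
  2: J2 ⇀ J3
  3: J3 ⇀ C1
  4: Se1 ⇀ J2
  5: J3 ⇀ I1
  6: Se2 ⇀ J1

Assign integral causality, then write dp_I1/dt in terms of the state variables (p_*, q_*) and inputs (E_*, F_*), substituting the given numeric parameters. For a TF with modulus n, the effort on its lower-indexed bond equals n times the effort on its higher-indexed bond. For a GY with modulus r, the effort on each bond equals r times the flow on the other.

β4 →J2  (source Se1 imposes e)
β6 →J1  (Se2: effort source, stroke at far end)
β0 →TF1  (J1 effort already set via bond 6)
β1 →J2  (through TF1, causality passes straight; one stroke at TF1)
β2 →J3  (J2: last free bond brings flow in)
β3 →J3  (prefer integral on C1)
β5 →I1  (only one flow-in slot at J3)

dp_I1/dt = E_Se1 + E_Se2/5 - q_C1/7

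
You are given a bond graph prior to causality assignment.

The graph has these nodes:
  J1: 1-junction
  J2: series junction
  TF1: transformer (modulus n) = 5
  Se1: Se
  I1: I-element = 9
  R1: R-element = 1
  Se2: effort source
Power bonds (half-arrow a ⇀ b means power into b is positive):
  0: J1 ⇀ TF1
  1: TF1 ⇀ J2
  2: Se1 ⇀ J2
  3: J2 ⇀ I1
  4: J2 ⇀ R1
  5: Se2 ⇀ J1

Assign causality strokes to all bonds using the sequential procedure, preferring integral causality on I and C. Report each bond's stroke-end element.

#2 stroke→J2  (Se1 fixes effort; stroke away)
#5 stroke→J1  (source Se2 imposes e)
#0 stroke→TF1  (J1 needs exactly one f-in)
#1 stroke→J2  (TF1: transformer flips bond 0)
#3 stroke→I1  (I1: I, integral causality)
#4 stroke→J2  (J2: bond 3 brought flow, rest push out)

b0 →TF1
b1 →J2
b2 →J2
b3 →I1
b4 →J2
b5 →J1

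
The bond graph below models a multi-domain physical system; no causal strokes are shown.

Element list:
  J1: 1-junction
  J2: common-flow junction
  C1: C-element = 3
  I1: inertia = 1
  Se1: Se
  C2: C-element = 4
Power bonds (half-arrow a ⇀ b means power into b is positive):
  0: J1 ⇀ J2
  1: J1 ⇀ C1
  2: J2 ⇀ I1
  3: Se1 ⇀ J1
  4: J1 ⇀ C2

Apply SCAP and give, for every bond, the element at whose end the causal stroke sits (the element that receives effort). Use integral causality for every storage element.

bond 3 stroke→J1  (source Se1 imposes e)
bond 1 stroke→J1  (prefer integral on C1)
bond 2 stroke→I1  (I1 integral (f out))
bond 0 stroke→J2  (common-f at J2 fixed by 2)
bond 4 stroke→J1  (common-f at J1 fixed by 0)

#0 stroke at J2
#1 stroke at J1
#2 stroke at I1
#3 stroke at J1
#4 stroke at J1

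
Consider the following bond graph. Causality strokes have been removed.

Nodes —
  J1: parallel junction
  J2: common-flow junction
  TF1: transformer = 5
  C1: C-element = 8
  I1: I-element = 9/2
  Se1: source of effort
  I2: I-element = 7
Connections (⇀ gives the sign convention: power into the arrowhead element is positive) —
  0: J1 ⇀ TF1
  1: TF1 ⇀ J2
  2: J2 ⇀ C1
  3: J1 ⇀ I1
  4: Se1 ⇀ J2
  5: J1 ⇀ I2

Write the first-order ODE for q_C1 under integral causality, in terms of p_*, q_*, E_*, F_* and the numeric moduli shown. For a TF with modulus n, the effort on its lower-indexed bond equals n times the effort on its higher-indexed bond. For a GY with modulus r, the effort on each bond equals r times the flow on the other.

dq_C1/dt = -10*p_I1/9 - 5*p_I2/7

#4 stroke at J2  (source Se1 imposes e)
#2 stroke at J2  (C1: C, integral causality)
#1 stroke at TF1  (only one flow-in slot at J2)
#0 stroke at J1  (TF1: transformer flips bond 1)
#3 stroke at I1  (J1: bond 0 brought effort, rest push out)
#5 stroke at I2  (common-e at J1 fixed by 0)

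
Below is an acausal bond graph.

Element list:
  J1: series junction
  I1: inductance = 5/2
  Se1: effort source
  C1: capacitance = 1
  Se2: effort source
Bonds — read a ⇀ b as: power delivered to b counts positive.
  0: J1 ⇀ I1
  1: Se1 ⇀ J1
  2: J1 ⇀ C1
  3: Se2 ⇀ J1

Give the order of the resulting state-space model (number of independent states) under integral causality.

β1 |J1  (source Se1 imposes e)
β3 |J1  (Se2 (Se) sets effort on bond)
β0 |I1  (prefer integral on I1)
β2 |J1  (J1 flow already set via bond 0)

2  (C1, I1 all integral)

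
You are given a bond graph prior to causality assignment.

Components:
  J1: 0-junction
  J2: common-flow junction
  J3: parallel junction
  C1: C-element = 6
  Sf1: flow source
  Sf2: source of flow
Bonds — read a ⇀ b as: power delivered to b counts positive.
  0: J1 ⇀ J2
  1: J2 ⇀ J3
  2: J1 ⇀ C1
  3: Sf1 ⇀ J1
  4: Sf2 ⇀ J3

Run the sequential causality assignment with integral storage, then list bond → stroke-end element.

b3 stroke at Sf1  (Sf1 (Sf) sets flow on bond)
b4 stroke at Sf2  (Sf2: flow source, stroke at near end)
b1 stroke at J3  (J3: last free bond brings effort in)
b0 stroke at J2  (common-f at J2 fixed by 1)
b2 stroke at J1  (J1: last free bond brings effort in)

bond 0 |J2
bond 1 |J3
bond 2 |J1
bond 3 |Sf1
bond 4 |Sf2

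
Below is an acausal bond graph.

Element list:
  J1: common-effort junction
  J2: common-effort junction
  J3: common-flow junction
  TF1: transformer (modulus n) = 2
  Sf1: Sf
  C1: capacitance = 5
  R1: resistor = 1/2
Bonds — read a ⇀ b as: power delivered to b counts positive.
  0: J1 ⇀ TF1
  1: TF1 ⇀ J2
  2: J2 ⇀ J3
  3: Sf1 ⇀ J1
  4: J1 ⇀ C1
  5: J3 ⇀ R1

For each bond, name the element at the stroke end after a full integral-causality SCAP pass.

#0 stroke at TF1
#1 stroke at J2
#2 stroke at J3
#3 stroke at Sf1
#4 stroke at J1
#5 stroke at R1

#3 |Sf1  (Sf1 (Sf) sets flow on bond)
#4 |J1  (C1 outputs effort q/C1)
#0 |TF1  (J1 effort already set via bond 4)
#1 |J2  (through TF1, causality passes straight; one stroke at TF1)
#2 |J3  (J2 effort already set via bond 1)
#5 |R1  (only one flow-in slot at J3)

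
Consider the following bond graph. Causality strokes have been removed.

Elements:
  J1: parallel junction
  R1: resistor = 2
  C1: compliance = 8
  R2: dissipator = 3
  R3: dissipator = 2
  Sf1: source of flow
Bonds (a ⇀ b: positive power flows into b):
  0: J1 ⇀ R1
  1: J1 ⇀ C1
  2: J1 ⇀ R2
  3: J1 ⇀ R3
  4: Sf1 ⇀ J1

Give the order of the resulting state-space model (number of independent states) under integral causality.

bond 4 |Sf1  (Sf1: flow source, stroke at near end)
bond 1 |J1  (C1 outputs effort q/C1)
bond 0 |R1  (J1: bond 1 brought effort, rest push out)
bond 2 |R2  (J1: bond 1 brought effort, rest push out)
bond 3 |R3  (J1: bond 1 brought effort, rest push out)

1  (C1 all integral)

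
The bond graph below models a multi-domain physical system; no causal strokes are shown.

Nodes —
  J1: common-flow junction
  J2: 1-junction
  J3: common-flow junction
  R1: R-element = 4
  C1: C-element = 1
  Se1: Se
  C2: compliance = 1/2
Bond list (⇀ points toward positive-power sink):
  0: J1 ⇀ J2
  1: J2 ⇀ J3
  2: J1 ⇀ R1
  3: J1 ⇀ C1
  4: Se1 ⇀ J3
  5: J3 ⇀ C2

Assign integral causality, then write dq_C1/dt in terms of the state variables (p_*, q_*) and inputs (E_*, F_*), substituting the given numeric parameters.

β4 stroke at J3  (Se1 (Se) sets effort on bond)
β3 stroke at J1  (prefer integral on C1)
β5 stroke at J3  (C2 integral (e out))
β1 stroke at J2  (J3 needs exactly one f-in)
β0 stroke at J1  (closing 1-jn rule on J2)
β2 stroke at R1  (only one flow-in slot at J1)

dq_C1/dt = E_Se1/4 - q_C1/4 - q_C2/2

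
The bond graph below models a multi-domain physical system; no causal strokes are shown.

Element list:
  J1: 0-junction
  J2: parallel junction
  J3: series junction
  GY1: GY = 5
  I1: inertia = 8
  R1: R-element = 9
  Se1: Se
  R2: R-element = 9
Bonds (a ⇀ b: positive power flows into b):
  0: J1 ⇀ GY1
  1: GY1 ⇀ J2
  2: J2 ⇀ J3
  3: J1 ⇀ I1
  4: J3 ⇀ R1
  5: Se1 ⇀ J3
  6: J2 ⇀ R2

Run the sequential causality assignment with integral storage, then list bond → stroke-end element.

β0 stroke at J1
β1 stroke at J2
β2 stroke at J3
β3 stroke at I1
β4 stroke at R1
β5 stroke at J3
β6 stroke at R2

b5 stroke at J3  (Se1 (Se) sets effort on bond)
b3 stroke at I1  (I1: I, integral causality)
b0 stroke at J1  (J1: last free bond brings effort in)
b1 stroke at J2  (GY1 both-in/both-out from 0)
b2 stroke at J3  (J2 effort already set via bond 1)
b6 stroke at R2  (J2: bond 1 brought effort, rest push out)
b4 stroke at R1  (closing 1-jn rule on J3)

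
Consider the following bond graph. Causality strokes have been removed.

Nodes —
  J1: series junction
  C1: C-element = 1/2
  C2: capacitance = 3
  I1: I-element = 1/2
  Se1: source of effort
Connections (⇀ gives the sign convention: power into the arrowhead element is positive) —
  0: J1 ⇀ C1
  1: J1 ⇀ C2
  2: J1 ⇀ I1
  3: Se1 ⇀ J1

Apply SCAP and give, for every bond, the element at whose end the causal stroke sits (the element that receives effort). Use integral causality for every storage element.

b3 →J1  (Se1 (Se) sets effort on bond)
b0 →J1  (prefer integral on C1)
b1 →J1  (prefer integral on C2)
b2 →I1  (only one flow-in slot at J1)

bond 0 →J1
bond 1 →J1
bond 2 →I1
bond 3 →J1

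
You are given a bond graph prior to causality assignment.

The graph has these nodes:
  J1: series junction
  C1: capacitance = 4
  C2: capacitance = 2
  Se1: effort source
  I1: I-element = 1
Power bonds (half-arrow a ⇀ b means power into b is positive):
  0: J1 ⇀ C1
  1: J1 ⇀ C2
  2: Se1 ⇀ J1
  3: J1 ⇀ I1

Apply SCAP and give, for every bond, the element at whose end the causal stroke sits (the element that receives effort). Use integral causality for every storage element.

β2 →J1  (Se1 fixes effort; stroke away)
β0 →J1  (C1: C, integral causality)
β1 →J1  (C2 integral (e out))
β3 →I1  (J1: last free bond brings flow in)

b0 →J1
b1 →J1
b2 →J1
b3 →I1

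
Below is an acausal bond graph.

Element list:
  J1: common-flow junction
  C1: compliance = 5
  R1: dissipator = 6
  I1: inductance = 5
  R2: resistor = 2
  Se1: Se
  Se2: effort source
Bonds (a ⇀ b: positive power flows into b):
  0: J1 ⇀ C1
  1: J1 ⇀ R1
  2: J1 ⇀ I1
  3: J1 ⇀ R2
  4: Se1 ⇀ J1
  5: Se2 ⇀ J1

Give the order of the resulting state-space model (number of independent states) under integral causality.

2  (C1, I1 all integral)

β4 stroke at J1  (Se1: effort source, stroke at far end)
β5 stroke at J1  (Se2 (Se) sets effort on bond)
β0 stroke at J1  (prefer integral on C1)
β2 stroke at I1  (prefer integral on I1)
β1 stroke at J1  (common-f at J1 fixed by 2)
β3 stroke at J1  (common-f at J1 fixed by 2)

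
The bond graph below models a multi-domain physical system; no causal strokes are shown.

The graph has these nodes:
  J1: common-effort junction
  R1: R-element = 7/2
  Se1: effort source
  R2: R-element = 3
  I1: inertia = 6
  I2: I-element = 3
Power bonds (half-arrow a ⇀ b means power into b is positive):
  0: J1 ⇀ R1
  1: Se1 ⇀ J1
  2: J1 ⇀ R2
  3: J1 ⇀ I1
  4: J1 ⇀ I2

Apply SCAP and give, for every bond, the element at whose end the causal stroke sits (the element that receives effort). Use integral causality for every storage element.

b0 |R1
b1 |J1
b2 |R2
b3 |I1
b4 |I2

b1 stroke→J1  (source Se1 imposes e)
b0 stroke→R1  (J1: bond 1 brought effort, rest push out)
b2 stroke→R2  (common-e at J1 fixed by 1)
b3 stroke→I1  (J1: bond 1 brought effort, rest push out)
b4 stroke→I2  (0-jn J1 has e-setter on 1)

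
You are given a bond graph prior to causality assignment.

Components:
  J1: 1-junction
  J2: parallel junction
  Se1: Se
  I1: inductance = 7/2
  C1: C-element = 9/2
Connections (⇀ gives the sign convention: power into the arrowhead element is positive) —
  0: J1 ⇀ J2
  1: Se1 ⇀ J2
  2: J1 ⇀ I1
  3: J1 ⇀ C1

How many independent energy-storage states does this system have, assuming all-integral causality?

#1 →J2  (Se1: effort source, stroke at far end)
#0 →J1  (0-jn J2 has e-setter on 1)
#2 →I1  (prefer integral on I1)
#3 →J1  (1-jn J1 has f-setter on 2)

2  (C1, I1 all integral)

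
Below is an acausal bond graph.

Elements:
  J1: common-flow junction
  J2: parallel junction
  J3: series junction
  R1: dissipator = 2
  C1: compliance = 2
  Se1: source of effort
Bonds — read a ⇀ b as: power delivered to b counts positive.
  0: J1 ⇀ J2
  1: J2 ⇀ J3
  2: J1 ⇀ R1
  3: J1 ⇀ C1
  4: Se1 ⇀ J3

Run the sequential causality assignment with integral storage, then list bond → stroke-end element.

bond 4 stroke at J3  (source Se1 imposes e)
bond 1 stroke at J2  (only one flow-in slot at J3)
bond 0 stroke at J1  (J2: bond 1 brought effort, rest push out)
bond 3 stroke at J1  (C1 outputs effort q/C1)
bond 2 stroke at R1  (only one flow-in slot at J1)

b0 |J1
b1 |J2
b2 |R1
b3 |J1
b4 |J3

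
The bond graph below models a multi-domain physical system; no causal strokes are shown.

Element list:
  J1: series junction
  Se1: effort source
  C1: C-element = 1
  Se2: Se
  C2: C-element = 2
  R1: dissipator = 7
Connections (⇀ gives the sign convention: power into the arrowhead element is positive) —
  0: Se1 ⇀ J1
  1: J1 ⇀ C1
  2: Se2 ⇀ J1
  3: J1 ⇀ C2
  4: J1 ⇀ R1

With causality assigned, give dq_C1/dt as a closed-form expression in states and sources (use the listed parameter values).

b0 stroke→J1  (source Se1 imposes e)
b2 stroke→J1  (Se2 fixes effort; stroke away)
b1 stroke→J1  (C1: C, integral causality)
b3 stroke→J1  (prefer integral on C2)
b4 stroke→R1  (closing 1-jn rule on J1)

dq_C1/dt = E_Se1/7 + E_Se2/7 - q_C1/7 - q_C2/14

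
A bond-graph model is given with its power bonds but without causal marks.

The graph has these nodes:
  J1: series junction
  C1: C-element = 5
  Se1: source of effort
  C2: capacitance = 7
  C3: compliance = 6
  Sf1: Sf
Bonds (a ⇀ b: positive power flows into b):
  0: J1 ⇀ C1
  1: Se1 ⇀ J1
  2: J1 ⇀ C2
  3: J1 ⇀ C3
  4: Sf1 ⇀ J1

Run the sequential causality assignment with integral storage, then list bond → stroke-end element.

b0 |J1
b1 |J1
b2 |J1
b3 |J1
b4 |Sf1

β1 |J1  (Se1: effort source, stroke at far end)
β4 |Sf1  (Sf1 (Sf) sets flow on bond)
β0 |J1  (common-f at J1 fixed by 4)
β2 |J1  (J1 flow already set via bond 4)
β3 |J1  (common-f at J1 fixed by 4)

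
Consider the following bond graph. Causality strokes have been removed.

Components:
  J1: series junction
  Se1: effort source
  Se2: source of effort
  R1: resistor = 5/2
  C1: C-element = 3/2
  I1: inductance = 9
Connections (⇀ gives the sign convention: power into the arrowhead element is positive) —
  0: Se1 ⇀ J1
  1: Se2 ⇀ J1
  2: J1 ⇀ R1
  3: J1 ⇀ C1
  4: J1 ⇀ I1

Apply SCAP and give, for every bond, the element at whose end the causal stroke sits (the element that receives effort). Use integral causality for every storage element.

#0 |J1
#1 |J1
#2 |J1
#3 |J1
#4 |I1

β0 →J1  (source Se1 imposes e)
β1 →J1  (Se2: effort source, stroke at far end)
β3 →J1  (prefer integral on C1)
β4 →I1  (I1 outputs flow p/I1)
β2 →J1  (J1 flow already set via bond 4)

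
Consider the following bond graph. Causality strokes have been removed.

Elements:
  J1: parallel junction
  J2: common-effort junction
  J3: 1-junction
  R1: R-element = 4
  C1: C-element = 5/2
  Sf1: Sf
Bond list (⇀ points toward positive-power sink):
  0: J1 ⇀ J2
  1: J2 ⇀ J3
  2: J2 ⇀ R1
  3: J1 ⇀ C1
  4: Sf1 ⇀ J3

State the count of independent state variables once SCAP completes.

bond 4 stroke→Sf1  (source Sf1 imposes f)
bond 1 stroke→J3  (J3 flow already set via bond 4)
bond 3 stroke→J1  (C1 integral (e out))
bond 0 stroke→J2  (J1: bond 3 brought effort, rest push out)
bond 2 stroke→R1  (common-e at J2 fixed by 0)

1  (C1 all integral)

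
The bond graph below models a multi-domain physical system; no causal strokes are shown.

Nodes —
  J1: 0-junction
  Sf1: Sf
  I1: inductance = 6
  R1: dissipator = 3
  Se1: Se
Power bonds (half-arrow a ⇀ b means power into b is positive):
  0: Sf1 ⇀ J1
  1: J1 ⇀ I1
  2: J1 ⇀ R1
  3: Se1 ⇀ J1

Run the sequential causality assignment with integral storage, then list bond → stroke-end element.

b0 stroke→Sf1  (Sf1 (Sf) sets flow on bond)
b3 stroke→J1  (source Se1 imposes e)
b1 stroke→I1  (J1: bond 3 brought effort, rest push out)
b2 stroke→R1  (J1: bond 3 brought effort, rest push out)

#0 →Sf1
#1 →I1
#2 →R1
#3 →J1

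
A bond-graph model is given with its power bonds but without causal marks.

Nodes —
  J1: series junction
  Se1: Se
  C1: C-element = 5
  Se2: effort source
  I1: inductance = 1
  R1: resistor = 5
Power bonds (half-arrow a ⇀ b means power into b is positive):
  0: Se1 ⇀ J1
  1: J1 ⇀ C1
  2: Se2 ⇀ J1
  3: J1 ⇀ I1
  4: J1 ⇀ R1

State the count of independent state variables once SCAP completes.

2  (C1, I1 all integral)

β0 |J1  (Se1 (Se) sets effort on bond)
β2 |J1  (source Se2 imposes e)
β1 |J1  (prefer integral on C1)
β3 |I1  (I1 integral (f out))
β4 |J1  (common-f at J1 fixed by 3)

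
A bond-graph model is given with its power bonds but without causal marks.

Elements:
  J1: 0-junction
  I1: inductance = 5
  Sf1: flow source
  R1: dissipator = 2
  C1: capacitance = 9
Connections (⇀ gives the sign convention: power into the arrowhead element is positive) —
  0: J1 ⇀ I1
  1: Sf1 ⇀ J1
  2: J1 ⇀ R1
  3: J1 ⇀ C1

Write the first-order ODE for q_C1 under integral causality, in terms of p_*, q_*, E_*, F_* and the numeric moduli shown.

bond 1 stroke at Sf1  (Sf1 (Sf) sets flow on bond)
bond 0 stroke at I1  (I1 outputs flow p/I1)
bond 3 stroke at J1  (C1: C, integral causality)
bond 2 stroke at R1  (J1 effort already set via bond 3)

dq_C1/dt = F_Sf1 - p_I1/5 - q_C1/18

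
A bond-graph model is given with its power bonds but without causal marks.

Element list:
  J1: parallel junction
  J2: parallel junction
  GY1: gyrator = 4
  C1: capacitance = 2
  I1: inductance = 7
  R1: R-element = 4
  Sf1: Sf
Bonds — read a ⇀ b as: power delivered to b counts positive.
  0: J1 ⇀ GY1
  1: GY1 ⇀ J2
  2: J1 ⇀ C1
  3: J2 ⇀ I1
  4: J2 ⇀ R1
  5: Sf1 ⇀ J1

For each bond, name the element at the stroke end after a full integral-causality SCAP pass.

β5 stroke→Sf1  (Sf1 (Sf) sets flow on bond)
β2 stroke→J1  (prefer integral on C1)
β0 stroke→GY1  (J1: bond 2 brought effort, rest push out)
β1 stroke→GY1  (GY GY1: same side as bond 0)
β3 stroke→I1  (prefer integral on I1)
β4 stroke→J2  (closing 0-jn rule on J2)

bond 0 stroke→GY1
bond 1 stroke→GY1
bond 2 stroke→J1
bond 3 stroke→I1
bond 4 stroke→J2
bond 5 stroke→Sf1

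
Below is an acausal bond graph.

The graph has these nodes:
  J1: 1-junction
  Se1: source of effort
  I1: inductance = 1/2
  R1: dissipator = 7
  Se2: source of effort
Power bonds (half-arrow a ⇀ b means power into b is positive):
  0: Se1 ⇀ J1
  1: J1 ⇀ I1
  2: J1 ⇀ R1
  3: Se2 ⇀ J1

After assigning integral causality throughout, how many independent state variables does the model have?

b0 stroke at J1  (source Se1 imposes e)
b3 stroke at J1  (Se2: effort source, stroke at far end)
b1 stroke at I1  (prefer integral on I1)
b2 stroke at J1  (J1 flow already set via bond 1)

1  (I1 all integral)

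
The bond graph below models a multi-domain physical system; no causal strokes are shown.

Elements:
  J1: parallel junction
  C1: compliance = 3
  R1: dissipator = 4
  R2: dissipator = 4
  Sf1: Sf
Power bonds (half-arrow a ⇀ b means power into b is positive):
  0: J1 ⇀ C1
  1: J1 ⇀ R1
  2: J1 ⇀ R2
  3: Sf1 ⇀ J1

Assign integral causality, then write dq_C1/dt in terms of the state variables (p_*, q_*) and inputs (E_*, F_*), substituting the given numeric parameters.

β3 →Sf1  (source Sf1 imposes f)
β0 →J1  (C1 integral (e out))
β1 →R1  (J1 effort already set via bond 0)
β2 →R2  (J1 effort already set via bond 0)

dq_C1/dt = F_Sf1 - q_C1/6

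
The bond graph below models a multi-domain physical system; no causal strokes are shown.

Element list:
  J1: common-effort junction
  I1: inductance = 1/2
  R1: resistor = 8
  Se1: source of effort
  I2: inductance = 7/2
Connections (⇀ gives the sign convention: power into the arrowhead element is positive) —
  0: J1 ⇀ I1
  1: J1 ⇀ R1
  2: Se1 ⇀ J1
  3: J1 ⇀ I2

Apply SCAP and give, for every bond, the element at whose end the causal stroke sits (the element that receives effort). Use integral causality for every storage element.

#0 →I1
#1 →R1
#2 →J1
#3 →I2

β2 stroke at J1  (Se1 (Se) sets effort on bond)
β0 stroke at I1  (J1: bond 2 brought effort, rest push out)
β1 stroke at R1  (J1: bond 2 brought effort, rest push out)
β3 stroke at I2  (J1 effort already set via bond 2)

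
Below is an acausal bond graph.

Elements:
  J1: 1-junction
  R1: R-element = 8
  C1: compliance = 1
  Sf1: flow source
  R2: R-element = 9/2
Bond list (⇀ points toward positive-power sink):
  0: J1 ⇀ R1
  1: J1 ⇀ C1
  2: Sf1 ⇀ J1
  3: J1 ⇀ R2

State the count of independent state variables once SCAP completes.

1  (C1 all integral)

β2 stroke at Sf1  (Sf1 (Sf) sets flow on bond)
β0 stroke at J1  (J1 flow already set via bond 2)
β1 stroke at J1  (J1 flow already set via bond 2)
β3 stroke at J1  (1-jn J1 has f-setter on 2)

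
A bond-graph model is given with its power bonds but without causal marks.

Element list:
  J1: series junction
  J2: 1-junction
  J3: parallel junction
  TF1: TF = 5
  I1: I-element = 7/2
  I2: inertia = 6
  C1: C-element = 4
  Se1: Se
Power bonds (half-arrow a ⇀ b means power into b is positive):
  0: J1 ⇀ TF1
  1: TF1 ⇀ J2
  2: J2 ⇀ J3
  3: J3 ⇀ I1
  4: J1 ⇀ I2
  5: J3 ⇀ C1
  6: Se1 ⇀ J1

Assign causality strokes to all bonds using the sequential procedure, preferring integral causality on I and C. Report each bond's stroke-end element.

#0 →J1
#1 →TF1
#2 →J2
#3 →I1
#4 →I2
#5 →J3
#6 →J1

β6 stroke→J1  (source Se1 imposes e)
β3 stroke→I1  (I1: I, integral causality)
β4 stroke→I2  (I2 outputs flow p/I2)
β0 stroke→J1  (J1 flow already set via bond 4)
β1 stroke→TF1  (TF1: transformer flips bond 0)
β2 stroke→J2  (J2 flow already set via bond 1)
β5 stroke→J3  (only one effort-in slot at J3)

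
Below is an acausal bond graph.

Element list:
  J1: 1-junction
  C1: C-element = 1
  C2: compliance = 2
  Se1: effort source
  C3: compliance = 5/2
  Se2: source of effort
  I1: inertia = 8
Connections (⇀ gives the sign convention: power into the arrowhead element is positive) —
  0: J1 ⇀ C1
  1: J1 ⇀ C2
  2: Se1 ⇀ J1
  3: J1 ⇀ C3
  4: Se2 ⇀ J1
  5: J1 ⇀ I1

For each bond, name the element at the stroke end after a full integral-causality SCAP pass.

#0 |J1
#1 |J1
#2 |J1
#3 |J1
#4 |J1
#5 |I1

bond 2 stroke→J1  (source Se1 imposes e)
bond 4 stroke→J1  (Se2 fixes effort; stroke away)
bond 0 stroke→J1  (C1: C, integral causality)
bond 1 stroke→J1  (C2 outputs effort q/C2)
bond 3 stroke→J1  (C3 outputs effort q/C3)
bond 5 stroke→I1  (closing 1-jn rule on J1)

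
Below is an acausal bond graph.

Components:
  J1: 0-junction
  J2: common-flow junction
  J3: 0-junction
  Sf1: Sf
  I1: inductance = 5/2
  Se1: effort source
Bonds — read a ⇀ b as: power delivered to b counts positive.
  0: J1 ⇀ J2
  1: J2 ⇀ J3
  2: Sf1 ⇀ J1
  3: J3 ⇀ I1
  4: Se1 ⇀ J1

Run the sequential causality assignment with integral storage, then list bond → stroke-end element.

bond 2 stroke→Sf1  (Sf1: flow source, stroke at near end)
bond 4 stroke→J1  (source Se1 imposes e)
bond 0 stroke→J2  (0-jn J1 has e-setter on 4)
bond 1 stroke→J3  (J2: last free bond brings flow in)
bond 3 stroke→I1  (J3 effort already set via bond 1)

b0 stroke→J2
b1 stroke→J3
b2 stroke→Sf1
b3 stroke→I1
b4 stroke→J1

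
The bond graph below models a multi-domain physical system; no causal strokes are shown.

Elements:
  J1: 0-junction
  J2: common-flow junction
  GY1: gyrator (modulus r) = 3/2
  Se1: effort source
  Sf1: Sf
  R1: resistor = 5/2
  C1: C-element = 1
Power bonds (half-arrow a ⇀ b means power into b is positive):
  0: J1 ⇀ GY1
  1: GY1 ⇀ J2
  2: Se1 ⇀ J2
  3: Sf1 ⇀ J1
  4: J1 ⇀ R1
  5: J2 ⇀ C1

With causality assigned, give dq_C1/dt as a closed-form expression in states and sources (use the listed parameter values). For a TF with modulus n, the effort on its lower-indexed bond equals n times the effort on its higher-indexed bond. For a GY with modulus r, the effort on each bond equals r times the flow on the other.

β2 stroke→J2  (source Se1 imposes e)
β3 stroke→Sf1  (Sf1 fixes flow; stroke at Sf1)
β5 stroke→J2  (prefer integral on C1)
β1 stroke→GY1  (closing 1-jn rule on J2)
β0 stroke→GY1  (GY1: gyrator matches bond 1)
β4 stroke→J1  (only one effort-in slot at J1)

dq_C1/dt = 10*E_Se1/9 + 5*F_Sf1/3 - 10*q_C1/9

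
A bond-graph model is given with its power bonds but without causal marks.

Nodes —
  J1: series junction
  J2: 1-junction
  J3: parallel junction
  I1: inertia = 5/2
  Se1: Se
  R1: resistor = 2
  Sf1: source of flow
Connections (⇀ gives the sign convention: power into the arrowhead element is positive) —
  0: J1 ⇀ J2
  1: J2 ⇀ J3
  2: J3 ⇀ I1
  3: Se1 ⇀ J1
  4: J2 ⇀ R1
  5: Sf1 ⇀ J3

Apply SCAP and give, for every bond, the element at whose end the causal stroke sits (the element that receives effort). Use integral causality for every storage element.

bond 0 →J2
bond 1 →J3
bond 2 →I1
bond 3 →J1
bond 4 →J2
bond 5 →Sf1

bond 3 stroke→J1  (source Se1 imposes e)
bond 5 stroke→Sf1  (Sf1 (Sf) sets flow on bond)
bond 0 stroke→J2  (J1 needs exactly one f-in)
bond 2 stroke→I1  (I1 integral (f out))
bond 1 stroke→J3  (closing 0-jn rule on J3)
bond 4 stroke→J2  (common-f at J2 fixed by 1)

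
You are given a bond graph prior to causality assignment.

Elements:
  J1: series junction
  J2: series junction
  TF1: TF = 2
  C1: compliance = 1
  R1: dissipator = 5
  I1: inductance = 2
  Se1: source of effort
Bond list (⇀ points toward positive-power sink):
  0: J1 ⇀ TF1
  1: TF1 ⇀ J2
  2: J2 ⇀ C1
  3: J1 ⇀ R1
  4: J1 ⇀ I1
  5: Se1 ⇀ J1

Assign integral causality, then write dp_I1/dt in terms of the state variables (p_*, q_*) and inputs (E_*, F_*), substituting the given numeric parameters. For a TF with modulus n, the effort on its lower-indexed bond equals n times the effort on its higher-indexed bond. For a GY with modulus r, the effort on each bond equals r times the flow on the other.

dp_I1/dt = E_Se1 - 5*p_I1/2 - 2*q_C1

b5 stroke at J1  (Se1 fixes effort; stroke away)
b2 stroke at J2  (C1: C, integral causality)
b1 stroke at TF1  (J2 needs exactly one f-in)
b0 stroke at J1  (TF TF1: opposite of bond 1)
b4 stroke at I1  (prefer integral on I1)
b3 stroke at J1  (J1: bond 4 brought flow, rest push out)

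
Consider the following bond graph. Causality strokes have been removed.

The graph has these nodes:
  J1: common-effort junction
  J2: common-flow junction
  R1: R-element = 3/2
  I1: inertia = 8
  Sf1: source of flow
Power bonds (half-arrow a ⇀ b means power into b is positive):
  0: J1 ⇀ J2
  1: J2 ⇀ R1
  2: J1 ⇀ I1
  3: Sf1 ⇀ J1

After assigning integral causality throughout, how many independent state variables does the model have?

1  (I1 all integral)

bond 3 |Sf1  (source Sf1 imposes f)
bond 2 |I1  (I1: I, integral causality)
bond 0 |J1  (J1 needs exactly one e-in)
bond 1 |J2  (1-jn J2 has f-setter on 0)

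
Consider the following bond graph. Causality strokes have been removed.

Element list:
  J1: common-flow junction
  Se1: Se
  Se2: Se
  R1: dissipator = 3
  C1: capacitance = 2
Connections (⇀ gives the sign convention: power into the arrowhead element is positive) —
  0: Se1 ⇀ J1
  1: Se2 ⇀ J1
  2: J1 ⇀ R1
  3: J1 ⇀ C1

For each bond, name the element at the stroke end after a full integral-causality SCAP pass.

#0 stroke→J1  (source Se1 imposes e)
#1 stroke→J1  (Se2 fixes effort; stroke away)
#3 stroke→J1  (C1 outputs effort q/C1)
#2 stroke→R1  (only one flow-in slot at J1)

#0 stroke at J1
#1 stroke at J1
#2 stroke at R1
#3 stroke at J1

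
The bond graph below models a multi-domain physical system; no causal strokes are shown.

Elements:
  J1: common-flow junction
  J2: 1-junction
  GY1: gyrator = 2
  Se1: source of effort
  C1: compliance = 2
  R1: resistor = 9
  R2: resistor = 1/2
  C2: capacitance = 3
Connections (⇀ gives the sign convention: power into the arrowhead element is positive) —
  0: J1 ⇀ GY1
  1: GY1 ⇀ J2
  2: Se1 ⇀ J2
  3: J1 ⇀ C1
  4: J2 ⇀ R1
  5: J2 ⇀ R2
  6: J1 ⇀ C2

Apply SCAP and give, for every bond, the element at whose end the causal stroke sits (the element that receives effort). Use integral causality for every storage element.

#2 stroke at J2  (Se1: effort source, stroke at far end)
#3 stroke at J1  (C1: C, integral causality)
#6 stroke at J1  (prefer integral on C2)
#0 stroke at GY1  (J1: last free bond brings flow in)
#1 stroke at GY1  (GY GY1: same side as bond 0)
#4 stroke at J2  (common-f at J2 fixed by 1)
#5 stroke at J2  (J2 flow already set via bond 1)

β0 stroke at GY1
β1 stroke at GY1
β2 stroke at J2
β3 stroke at J1
β4 stroke at J2
β5 stroke at J2
β6 stroke at J1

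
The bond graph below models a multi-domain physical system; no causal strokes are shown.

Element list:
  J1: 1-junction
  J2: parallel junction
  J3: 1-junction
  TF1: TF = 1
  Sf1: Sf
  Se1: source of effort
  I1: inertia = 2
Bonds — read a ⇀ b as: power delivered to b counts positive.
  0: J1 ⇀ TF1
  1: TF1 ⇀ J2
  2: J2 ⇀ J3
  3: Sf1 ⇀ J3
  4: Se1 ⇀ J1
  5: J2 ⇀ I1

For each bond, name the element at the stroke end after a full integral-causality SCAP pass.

#0 |TF1
#1 |J2
#2 |J3
#3 |Sf1
#4 |J1
#5 |I1

β3 |Sf1  (Sf1 fixes flow; stroke at Sf1)
β4 |J1  (Se1: effort source, stroke at far end)
β0 |TF1  (only one flow-in slot at J1)
β2 |J3  (common-f at J3 fixed by 3)
β1 |J2  (through TF1, causality passes straight; one stroke at TF1)
β5 |I1  (J2 effort already set via bond 1)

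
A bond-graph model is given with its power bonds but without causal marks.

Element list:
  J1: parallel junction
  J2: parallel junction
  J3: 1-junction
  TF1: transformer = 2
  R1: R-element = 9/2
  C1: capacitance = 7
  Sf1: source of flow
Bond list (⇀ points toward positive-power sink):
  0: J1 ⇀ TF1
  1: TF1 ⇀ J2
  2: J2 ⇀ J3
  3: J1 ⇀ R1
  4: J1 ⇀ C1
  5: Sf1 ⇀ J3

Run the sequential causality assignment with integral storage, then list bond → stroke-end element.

bond 5 |Sf1  (Sf1 fixes flow; stroke at Sf1)
bond 2 |J3  (common-f at J3 fixed by 5)
bond 1 |J2  (J2: last free bond brings effort in)
bond 0 |TF1  (TF TF1: opposite of bond 1)
bond 4 |J1  (C1 integral (e out))
bond 3 |R1  (0-jn J1 has e-setter on 4)

β0 →TF1
β1 →J2
β2 →J3
β3 →R1
β4 →J1
β5 →Sf1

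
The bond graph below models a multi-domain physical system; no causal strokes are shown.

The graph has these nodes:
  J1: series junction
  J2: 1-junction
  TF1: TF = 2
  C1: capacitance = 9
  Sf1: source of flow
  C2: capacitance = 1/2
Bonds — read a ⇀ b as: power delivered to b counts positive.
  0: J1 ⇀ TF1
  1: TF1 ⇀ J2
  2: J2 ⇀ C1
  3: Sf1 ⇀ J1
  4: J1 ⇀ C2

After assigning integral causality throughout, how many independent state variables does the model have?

#3 →Sf1  (source Sf1 imposes f)
#0 →J1  (common-f at J1 fixed by 3)
#4 →J1  (J1 flow already set via bond 3)
#1 →TF1  (TF1 one-in-one-out from 0)
#2 →J2  (common-f at J2 fixed by 1)

2  (C1, C2 all integral)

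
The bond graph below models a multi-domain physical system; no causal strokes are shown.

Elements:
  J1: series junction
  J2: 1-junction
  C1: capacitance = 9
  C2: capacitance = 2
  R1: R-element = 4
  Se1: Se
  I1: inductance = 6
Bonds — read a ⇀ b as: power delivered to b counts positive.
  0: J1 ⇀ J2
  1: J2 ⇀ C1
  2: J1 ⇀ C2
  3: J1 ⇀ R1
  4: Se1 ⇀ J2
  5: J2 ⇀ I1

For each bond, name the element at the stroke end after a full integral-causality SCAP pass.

β0 stroke→J2
β1 stroke→J2
β2 stroke→J1
β3 stroke→J1
β4 stroke→J2
β5 stroke→I1

β4 |J2  (source Se1 imposes e)
β1 |J2  (C1: C, integral causality)
β2 |J1  (C2: C, integral causality)
β5 |I1  (prefer integral on I1)
β0 |J2  (J2: bond 5 brought flow, rest push out)
β3 |J1  (1-jn J1 has f-setter on 0)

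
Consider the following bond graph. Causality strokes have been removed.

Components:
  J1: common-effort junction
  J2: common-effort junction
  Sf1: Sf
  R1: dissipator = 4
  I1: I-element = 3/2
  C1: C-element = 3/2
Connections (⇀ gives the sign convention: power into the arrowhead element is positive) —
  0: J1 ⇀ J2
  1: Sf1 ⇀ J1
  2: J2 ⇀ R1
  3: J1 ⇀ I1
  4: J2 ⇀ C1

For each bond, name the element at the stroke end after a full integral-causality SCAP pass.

β0 stroke→J1
β1 stroke→Sf1
β2 stroke→R1
β3 stroke→I1
β4 stroke→J2

b1 stroke→Sf1  (Sf1: flow source, stroke at near end)
b3 stroke→I1  (I1: I, integral causality)
b0 stroke→J1  (J1 needs exactly one e-in)
b4 stroke→J2  (C1 outputs effort q/C1)
b2 stroke→R1  (common-e at J2 fixed by 4)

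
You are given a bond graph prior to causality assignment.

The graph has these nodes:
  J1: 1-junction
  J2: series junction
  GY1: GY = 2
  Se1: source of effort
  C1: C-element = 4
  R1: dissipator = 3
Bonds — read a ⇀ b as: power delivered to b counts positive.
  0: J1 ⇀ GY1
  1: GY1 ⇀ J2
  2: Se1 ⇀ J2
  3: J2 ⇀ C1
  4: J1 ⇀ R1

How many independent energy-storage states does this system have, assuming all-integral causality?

b2 stroke→J2  (source Se1 imposes e)
b3 stroke→J2  (C1: C, integral causality)
b1 stroke→GY1  (J2 needs exactly one f-in)
b0 stroke→GY1  (GY GY1: same side as bond 1)
b4 stroke→J1  (1-jn J1 has f-setter on 0)

1  (C1 all integral)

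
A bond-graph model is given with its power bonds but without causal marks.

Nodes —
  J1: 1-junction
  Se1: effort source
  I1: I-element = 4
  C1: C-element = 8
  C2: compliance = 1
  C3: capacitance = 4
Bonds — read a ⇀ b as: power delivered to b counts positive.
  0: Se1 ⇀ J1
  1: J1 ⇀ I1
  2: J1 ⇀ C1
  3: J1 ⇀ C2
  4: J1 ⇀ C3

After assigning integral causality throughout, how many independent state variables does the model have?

#0 |J1  (Se1: effort source, stroke at far end)
#1 |I1  (I1 integral (f out))
#2 |J1  (J1 flow already set via bond 1)
#3 |J1  (J1 flow already set via bond 1)
#4 |J1  (common-f at J1 fixed by 1)

4  (C1, C2, C3, I1 all integral)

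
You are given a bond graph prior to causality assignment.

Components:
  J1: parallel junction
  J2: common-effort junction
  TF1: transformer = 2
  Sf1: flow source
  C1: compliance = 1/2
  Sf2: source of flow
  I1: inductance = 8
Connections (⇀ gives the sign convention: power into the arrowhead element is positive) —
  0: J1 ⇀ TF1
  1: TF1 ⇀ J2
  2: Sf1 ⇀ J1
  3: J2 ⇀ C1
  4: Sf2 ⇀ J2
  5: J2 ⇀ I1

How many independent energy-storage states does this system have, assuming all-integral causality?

b2 stroke→Sf1  (source Sf1 imposes f)
b4 stroke→Sf2  (Sf2: flow source, stroke at near end)
b0 stroke→J1  (only one effort-in slot at J1)
b1 stroke→TF1  (TF1: transformer flips bond 0)
b3 stroke→J2  (prefer integral on C1)
b5 stroke→I1  (0-jn J2 has e-setter on 3)

2  (C1, I1 all integral)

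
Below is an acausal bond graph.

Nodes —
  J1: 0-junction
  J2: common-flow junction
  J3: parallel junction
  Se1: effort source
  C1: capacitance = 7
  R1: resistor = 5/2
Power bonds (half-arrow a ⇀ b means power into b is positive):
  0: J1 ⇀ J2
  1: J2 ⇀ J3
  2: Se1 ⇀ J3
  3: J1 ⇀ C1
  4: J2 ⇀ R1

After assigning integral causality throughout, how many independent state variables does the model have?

#2 stroke→J3  (Se1: effort source, stroke at far end)
#1 stroke→J2  (J3: bond 2 brought effort, rest push out)
#3 stroke→J1  (C1: C, integral causality)
#0 stroke→J2  (J1 effort already set via bond 3)
#4 stroke→R1  (J2 needs exactly one f-in)

1  (C1 all integral)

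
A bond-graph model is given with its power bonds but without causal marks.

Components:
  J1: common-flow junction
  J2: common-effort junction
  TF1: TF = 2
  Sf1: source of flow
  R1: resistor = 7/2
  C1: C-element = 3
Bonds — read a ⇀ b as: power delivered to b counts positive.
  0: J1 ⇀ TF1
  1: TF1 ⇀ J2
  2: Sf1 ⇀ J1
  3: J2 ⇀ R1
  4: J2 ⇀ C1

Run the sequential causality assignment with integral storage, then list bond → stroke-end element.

β0 →J1
β1 →TF1
β2 →Sf1
β3 →R1
β4 →J2

b2 stroke at Sf1  (Sf1: flow source, stroke at near end)
b0 stroke at J1  (J1: bond 2 brought flow, rest push out)
b1 stroke at TF1  (TF1: transformer flips bond 0)
b4 stroke at J2  (prefer integral on C1)
b3 stroke at R1  (0-jn J2 has e-setter on 4)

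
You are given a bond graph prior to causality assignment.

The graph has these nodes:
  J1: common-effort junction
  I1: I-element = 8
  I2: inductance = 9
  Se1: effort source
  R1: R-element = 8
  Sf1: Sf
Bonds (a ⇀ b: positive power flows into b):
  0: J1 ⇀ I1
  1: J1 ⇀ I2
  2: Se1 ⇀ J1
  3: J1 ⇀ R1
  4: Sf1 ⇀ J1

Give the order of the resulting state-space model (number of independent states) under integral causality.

2  (I1, I2 all integral)

b2 →J1  (Se1: effort source, stroke at far end)
b4 →Sf1  (source Sf1 imposes f)
b0 →I1  (common-e at J1 fixed by 2)
b1 →I2  (common-e at J1 fixed by 2)
b3 →R1  (J1: bond 2 brought effort, rest push out)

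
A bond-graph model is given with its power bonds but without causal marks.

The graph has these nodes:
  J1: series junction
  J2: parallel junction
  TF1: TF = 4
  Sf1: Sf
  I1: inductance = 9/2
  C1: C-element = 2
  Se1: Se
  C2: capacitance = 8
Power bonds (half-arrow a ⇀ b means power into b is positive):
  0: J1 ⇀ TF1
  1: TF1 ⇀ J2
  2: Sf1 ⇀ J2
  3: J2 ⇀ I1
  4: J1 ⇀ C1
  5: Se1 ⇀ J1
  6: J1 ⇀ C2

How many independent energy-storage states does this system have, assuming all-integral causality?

3  (C1, C2, I1 all integral)

#2 stroke→Sf1  (Sf1: flow source, stroke at near end)
#5 stroke→J1  (Se1: effort source, stroke at far end)
#3 stroke→I1  (prefer integral on I1)
#1 stroke→J2  (closing 0-jn rule on J2)
#0 stroke→TF1  (through TF1, causality passes straight; one stroke at TF1)
#4 stroke→J1  (common-f at J1 fixed by 0)
#6 stroke→J1  (common-f at J1 fixed by 0)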